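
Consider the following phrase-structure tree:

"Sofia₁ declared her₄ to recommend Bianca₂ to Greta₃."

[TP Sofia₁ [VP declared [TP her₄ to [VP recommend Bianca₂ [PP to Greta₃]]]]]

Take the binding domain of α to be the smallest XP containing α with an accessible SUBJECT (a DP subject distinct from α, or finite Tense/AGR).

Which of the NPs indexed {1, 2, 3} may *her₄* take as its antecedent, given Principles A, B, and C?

none

*her* is a pronoun, so Principle B applies: it must be free in its binding domain.
Binding domain of *her₄*: the matrix TP, whose subject is Sofia₁.
*Sofia₁* c-commands the pronoun within its binding domain → coindexation would violate Principle B.
*Bianca₂*: the pronoun c-commands this R-expression → coindexation would violate Principle C on *Bianca₂*.
*Greta₃*: the pronoun c-commands this R-expression → coindexation would violate Principle C on *Greta₃*.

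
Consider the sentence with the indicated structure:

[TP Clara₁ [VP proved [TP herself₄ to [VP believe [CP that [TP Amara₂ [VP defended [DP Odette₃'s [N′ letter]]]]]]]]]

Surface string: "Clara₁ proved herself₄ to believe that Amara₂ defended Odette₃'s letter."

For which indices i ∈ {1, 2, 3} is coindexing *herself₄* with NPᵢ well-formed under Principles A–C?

*herself* is an anaphor, so Principle A applies: it must be bound in its binding domain.
Binding domain of *herself₄*: the matrix TP, whose subject is Clara₁.
*Clara₁* c-commands the anaphor within its binding domain → licit binder.
*Amara₂* does not c-command the anaphor → cannot bind it.
*Odette₃* does not c-command the anaphor → cannot bind it.

{1}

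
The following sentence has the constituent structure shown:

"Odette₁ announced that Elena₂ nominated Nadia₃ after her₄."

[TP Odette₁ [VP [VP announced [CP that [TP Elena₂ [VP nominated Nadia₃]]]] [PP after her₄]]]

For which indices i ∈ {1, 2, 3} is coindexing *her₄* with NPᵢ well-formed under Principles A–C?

*her* is a pronoun, so Principle B applies: it must be free in its binding domain.
Binding domain of *her₄*: the matrix TP, whose subject is Odette₁.
*Odette₁* c-commands the pronoun within its binding domain → coindexation would violate Principle B.
*Elena₂* and the pronoun do not c-command one another → neither Principle B nor Principle C is at stake; coindexation permitted.
*Nadia₃* and the pronoun do not c-command one another → neither Principle B nor Principle C is at stake; coindexation permitted.

{2, 3}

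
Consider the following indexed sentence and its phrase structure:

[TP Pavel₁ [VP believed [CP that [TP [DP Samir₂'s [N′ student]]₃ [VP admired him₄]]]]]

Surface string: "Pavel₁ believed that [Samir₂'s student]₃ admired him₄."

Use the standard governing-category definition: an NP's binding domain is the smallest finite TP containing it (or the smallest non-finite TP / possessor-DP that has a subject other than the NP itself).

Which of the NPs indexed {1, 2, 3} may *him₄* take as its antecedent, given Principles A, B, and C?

*him* is a pronoun, so Principle B applies: it must be free in its binding domain.
Binding domain of *him₄*: the embedded TP, whose subject is [Samir₂'s student]₃.
*Pavel₁* c-commands the pronoun but from outside its binding domain, and is not c-commanded by it → coindexation permitted.
*Samir₂* and the pronoun do not c-command one another → neither Principle B nor Principle C is at stake; coindexation permitted.
*[Samir₂'s student]₃* c-commands the pronoun within its binding domain → coindexation would violate Principle B.

{1, 2}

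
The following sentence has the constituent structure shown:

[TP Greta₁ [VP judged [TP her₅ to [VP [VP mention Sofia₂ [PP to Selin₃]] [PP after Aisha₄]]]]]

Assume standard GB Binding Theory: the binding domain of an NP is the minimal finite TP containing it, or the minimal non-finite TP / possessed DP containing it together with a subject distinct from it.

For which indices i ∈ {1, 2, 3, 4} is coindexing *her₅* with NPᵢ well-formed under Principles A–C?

none

*her* is a pronoun, so Principle B applies: it must be free in its binding domain.
Binding domain of *her₅*: the matrix TP, whose subject is Greta₁.
*Greta₁* c-commands the pronoun within its binding domain → coindexation would violate Principle B.
*Sofia₂*: the pronoun c-commands this R-expression → coindexation would violate Principle C on *Sofia₂*.
*Selin₃*: the pronoun c-commands this R-expression → coindexation would violate Principle C on *Selin₃*.
*Aisha₄*: the pronoun c-commands this R-expression → coindexation would violate Principle C on *Aisha₄*.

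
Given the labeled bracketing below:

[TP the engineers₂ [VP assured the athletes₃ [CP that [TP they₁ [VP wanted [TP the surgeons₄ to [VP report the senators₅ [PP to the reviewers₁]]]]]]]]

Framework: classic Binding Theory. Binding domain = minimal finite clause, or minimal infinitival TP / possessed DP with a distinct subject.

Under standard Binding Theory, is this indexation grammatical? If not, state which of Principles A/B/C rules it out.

Principle C

The two coindexed NPs are *they₁* and *the reviewers₁*.
*the reviewers₁* is an R-expression. Principle C requires it to be free everywhere.
*they₁* c-commands it and carries the same index.
The R-expression is bound → Principle C violation.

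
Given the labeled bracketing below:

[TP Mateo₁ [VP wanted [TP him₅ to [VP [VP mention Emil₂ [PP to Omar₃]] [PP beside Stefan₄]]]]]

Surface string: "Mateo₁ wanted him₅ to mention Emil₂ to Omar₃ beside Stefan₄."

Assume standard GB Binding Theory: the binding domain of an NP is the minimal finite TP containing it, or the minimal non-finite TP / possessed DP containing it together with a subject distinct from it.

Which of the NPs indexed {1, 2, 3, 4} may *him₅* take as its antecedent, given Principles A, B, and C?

*him* is a pronoun, so Principle B applies: it must be free in its binding domain.
Binding domain of *him₅*: the matrix TP, whose subject is Mateo₁.
*Mateo₁* c-commands the pronoun within its binding domain → coindexation would violate Principle B.
*Emil₂*: the pronoun c-commands this R-expression → coindexation would violate Principle C on *Emil₂*.
*Omar₃*: the pronoun c-commands this R-expression → coindexation would violate Principle C on *Omar₃*.
*Stefan₄*: the pronoun c-commands this R-expression → coindexation would violate Principle C on *Stefan₄*.

none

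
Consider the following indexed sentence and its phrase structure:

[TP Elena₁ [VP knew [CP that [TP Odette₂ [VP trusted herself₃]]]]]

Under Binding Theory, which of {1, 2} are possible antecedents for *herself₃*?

{2}

*herself* is an anaphor, so Principle A applies: it must be bound in its binding domain.
Binding domain of *herself₃*: the embedded TP, whose subject is Odette₂.
*Elena₁* c-commands the anaphor but is outside its binding domain → cannot satisfy Principle A.
*Odette₂* c-commands the anaphor within its binding domain → licit binder.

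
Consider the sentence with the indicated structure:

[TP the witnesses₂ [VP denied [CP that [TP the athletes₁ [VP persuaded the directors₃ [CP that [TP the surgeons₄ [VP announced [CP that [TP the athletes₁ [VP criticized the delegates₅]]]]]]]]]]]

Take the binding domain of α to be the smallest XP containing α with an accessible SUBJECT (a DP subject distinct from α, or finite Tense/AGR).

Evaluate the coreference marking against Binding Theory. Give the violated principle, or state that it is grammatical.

The two coindexed NPs are *the athletes₁* (the higher occurrence) and *the athletes₁* (the lower occurrence).
*the athletes₁* (the lower occurrence) is an R-expression. Principle C requires it to be free everywhere.
*the athletes₁* (the higher occurrence) c-commands it and carries the same index.
The R-expression is bound → Principle C violation.

Principle C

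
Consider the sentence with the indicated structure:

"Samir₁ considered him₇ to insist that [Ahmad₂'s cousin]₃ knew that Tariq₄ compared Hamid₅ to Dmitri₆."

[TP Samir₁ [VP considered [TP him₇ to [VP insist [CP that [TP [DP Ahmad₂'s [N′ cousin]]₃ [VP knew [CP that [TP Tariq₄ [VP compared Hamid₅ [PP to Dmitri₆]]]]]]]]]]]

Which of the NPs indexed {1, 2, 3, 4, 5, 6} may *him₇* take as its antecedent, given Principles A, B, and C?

*him* is a pronoun, so Principle B applies: it must be free in its binding domain.
Binding domain of *him₇*: the matrix TP, whose subject is Samir₁.
*Samir₁* c-commands the pronoun within its binding domain → coindexation would violate Principle B.
*Ahmad₂*: the pronoun c-commands this R-expression → coindexation would violate Principle C on *Ahmad₂*.
*[Ahmad₂'s cousin]₃*: the pronoun c-commands this R-expression → coindexation would violate Principle C on *[Ahmad₂'s cousin]₃*.
*Tariq₄*: the pronoun c-commands this R-expression → coindexation would violate Principle C on *Tariq₄*.
*Hamid₅*: the pronoun c-commands this R-expression → coindexation would violate Principle C on *Hamid₅*.
*Dmitri₆*: the pronoun c-commands this R-expression → coindexation would violate Principle C on *Dmitri₆*.

none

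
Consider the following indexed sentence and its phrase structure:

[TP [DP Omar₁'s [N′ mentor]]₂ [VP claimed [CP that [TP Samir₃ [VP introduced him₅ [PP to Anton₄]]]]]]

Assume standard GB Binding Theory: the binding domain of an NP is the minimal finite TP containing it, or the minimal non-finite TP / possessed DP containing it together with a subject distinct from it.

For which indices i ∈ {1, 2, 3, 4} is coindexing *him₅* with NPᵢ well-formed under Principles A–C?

{1, 2}

*him* is a pronoun, so Principle B applies: it must be free in its binding domain.
Binding domain of *him₅*: the embedded TP, whose subject is Samir₃.
*Omar₁* and the pronoun do not c-command one another → neither Principle B nor Principle C is at stake; coindexation permitted.
*[Omar₁'s mentor]₂* c-commands the pronoun but from outside its binding domain, and is not c-commanded by it → coindexation permitted.
*Samir₃* c-commands the pronoun within its binding domain → coindexation would violate Principle B.
*Anton₄*: the pronoun c-commands this R-expression → coindexation would violate Principle C on *Anton₄*.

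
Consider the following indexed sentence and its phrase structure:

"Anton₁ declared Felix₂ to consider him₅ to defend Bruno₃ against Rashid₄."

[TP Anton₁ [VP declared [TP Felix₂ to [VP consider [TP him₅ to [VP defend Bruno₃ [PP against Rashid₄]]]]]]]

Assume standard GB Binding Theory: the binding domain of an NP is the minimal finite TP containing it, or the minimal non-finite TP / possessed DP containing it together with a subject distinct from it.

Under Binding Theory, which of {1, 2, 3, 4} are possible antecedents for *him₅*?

{1}

*him* is a pronoun, so Principle B applies: it must be free in its binding domain.
Binding domain of *him₅*: the embedded TP, whose subject is Felix₂.
*Anton₁* c-commands the pronoun but from outside its binding domain, and is not c-commanded by it → coindexation permitted.
*Felix₂* c-commands the pronoun within its binding domain → coindexation would violate Principle B.
*Bruno₃*: the pronoun c-commands this R-expression → coindexation would violate Principle C on *Bruno₃*.
*Rashid₄*: the pronoun c-commands this R-expression → coindexation would violate Principle C on *Rashid₄*.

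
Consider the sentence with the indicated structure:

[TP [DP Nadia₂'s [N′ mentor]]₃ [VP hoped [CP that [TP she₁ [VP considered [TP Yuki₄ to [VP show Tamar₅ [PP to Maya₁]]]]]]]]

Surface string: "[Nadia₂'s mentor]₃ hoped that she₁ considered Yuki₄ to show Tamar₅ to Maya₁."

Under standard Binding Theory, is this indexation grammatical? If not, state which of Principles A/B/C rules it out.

Principle C

The two coindexed NPs are *she₁* and *Maya₁*.
*Maya₁* is an R-expression. Principle C requires it to be free everywhere.
*she₁* c-commands it and carries the same index.
The R-expression is bound → Principle C violation.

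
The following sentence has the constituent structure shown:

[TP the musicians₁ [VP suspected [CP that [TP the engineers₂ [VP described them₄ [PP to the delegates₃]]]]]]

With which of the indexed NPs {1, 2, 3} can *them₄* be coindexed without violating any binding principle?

{1}

*them* is a pronoun, so Principle B applies: it must be free in its binding domain.
Binding domain of *them₄*: the embedded TP, whose subject is the engineers₂.
*the musicians₁* c-commands the pronoun but from outside its binding domain, and is not c-commanded by it → coindexation permitted.
*the engineers₂* c-commands the pronoun within its binding domain → coindexation would violate Principle B.
*the delegates₃*: the pronoun c-commands this R-expression → coindexation would violate Principle C on *the delegates₃*.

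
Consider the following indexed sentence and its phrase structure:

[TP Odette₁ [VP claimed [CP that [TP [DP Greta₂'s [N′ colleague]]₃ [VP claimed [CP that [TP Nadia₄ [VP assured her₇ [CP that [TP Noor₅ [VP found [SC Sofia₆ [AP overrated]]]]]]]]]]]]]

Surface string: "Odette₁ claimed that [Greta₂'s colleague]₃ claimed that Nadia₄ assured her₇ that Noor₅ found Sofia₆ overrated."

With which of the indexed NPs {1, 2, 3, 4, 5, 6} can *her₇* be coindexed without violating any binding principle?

{1, 2, 3}

*her* is a pronoun, so Principle B applies: it must be free in its binding domain.
Binding domain of *her₇*: the embedded TP, whose subject is Nadia₄.
*Odette₁* c-commands the pronoun but from outside its binding domain, and is not c-commanded by it → coindexation permitted.
*Greta₂* and the pronoun do not c-command one another → neither Principle B nor Principle C is at stake; coindexation permitted.
*[Greta₂'s colleague]₃* c-commands the pronoun but from outside its binding domain, and is not c-commanded by it → coindexation permitted.
*Nadia₄* c-commands the pronoun within its binding domain → coindexation would violate Principle B.
*Noor₅*: the pronoun c-commands this R-expression → coindexation would violate Principle C on *Noor₅*.
*Sofia₆*: the pronoun c-commands this R-expression → coindexation would violate Principle C on *Sofia₆*.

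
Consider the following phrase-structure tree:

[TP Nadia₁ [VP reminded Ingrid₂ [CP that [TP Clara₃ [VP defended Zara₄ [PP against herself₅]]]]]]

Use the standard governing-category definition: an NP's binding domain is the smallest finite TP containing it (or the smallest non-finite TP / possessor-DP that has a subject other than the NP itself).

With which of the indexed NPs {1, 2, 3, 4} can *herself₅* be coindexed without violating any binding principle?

{3, 4}

*herself* is an anaphor, so Principle A applies: it must be bound in its binding domain.
Binding domain of *herself₅*: the embedded TP, whose subject is Clara₃.
*Nadia₁* c-commands the anaphor but is outside its binding domain → cannot satisfy Principle A.
*Ingrid₂* c-commands the anaphor but is outside its binding domain → cannot satisfy Principle A.
*Clara₃* c-commands the anaphor within its binding domain → licit binder.
*Zara₄* c-commands the anaphor within its binding domain → licit binder.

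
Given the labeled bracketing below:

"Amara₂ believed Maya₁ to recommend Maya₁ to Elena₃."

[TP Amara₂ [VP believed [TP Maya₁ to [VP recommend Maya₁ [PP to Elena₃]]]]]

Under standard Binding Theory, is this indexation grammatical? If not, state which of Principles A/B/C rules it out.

Principle C

The two coindexed NPs are *Maya₁* (the lower occurrence) and *Maya₁* (the higher occurrence).
*Maya₁* (the lower occurrence) is an R-expression. Principle C requires it to be free everywhere.
*Maya₁* (the higher occurrence) c-commands it and carries the same index.
The R-expression is bound → Principle C violation.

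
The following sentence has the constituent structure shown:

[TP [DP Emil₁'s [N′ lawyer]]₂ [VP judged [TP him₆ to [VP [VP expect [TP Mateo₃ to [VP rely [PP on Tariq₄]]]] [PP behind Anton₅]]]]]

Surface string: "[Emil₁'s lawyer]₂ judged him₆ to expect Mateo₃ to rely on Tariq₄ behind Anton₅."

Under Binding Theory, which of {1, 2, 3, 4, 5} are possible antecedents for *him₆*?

*him* is a pronoun, so Principle B applies: it must be free in its binding domain.
Binding domain of *him₆*: the matrix TP, whose subject is [Emil₁'s lawyer]₂.
*Emil₁* and the pronoun do not c-command one another → neither Principle B nor Principle C is at stake; coindexation permitted.
*[Emil₁'s lawyer]₂* c-commands the pronoun within its binding domain → coindexation would violate Principle B.
*Mateo₃*: the pronoun c-commands this R-expression → coindexation would violate Principle C on *Mateo₃*.
*Tariq₄*: the pronoun c-commands this R-expression → coindexation would violate Principle C on *Tariq₄*.
*Anton₅*: the pronoun c-commands this R-expression → coindexation would violate Principle C on *Anton₅*.

{1}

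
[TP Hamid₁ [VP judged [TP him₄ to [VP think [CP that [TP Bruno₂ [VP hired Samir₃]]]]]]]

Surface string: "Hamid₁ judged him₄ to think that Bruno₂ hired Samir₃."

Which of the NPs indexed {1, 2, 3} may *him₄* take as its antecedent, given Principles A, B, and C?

none

*him* is a pronoun, so Principle B applies: it must be free in its binding domain.
Binding domain of *him₄*: the matrix TP, whose subject is Hamid₁.
*Hamid₁* c-commands the pronoun within its binding domain → coindexation would violate Principle B.
*Bruno₂*: the pronoun c-commands this R-expression → coindexation would violate Principle C on *Bruno₂*.
*Samir₃*: the pronoun c-commands this R-expression → coindexation would violate Principle C on *Samir₃*.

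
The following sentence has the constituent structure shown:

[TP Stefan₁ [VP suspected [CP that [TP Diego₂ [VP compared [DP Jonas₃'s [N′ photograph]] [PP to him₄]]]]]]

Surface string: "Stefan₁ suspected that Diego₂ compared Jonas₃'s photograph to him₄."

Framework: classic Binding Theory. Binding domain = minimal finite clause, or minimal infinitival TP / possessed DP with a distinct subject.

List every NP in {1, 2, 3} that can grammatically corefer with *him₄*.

*him* is a pronoun, so Principle B applies: it must be free in its binding domain.
Binding domain of *him₄*: the embedded TP, whose subject is Diego₂.
*Stefan₁* c-commands the pronoun but from outside its binding domain, and is not c-commanded by it → coindexation permitted.
*Diego₂* c-commands the pronoun within its binding domain → coindexation would violate Principle B.
*Jonas₃* and the pronoun do not c-command one another → neither Principle B nor Principle C is at stake; coindexation permitted.

{1, 3}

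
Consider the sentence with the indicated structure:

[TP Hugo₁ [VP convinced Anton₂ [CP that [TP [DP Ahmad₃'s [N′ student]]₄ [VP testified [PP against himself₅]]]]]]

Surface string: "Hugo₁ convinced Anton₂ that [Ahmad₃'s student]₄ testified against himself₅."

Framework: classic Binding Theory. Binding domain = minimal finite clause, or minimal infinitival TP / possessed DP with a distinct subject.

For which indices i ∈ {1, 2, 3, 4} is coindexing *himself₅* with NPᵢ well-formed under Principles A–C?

*himself* is an anaphor, so Principle A applies: it must be bound in its binding domain.
Binding domain of *himself₅*: the embedded TP, whose subject is [Ahmad₃'s student]₄.
*Hugo₁* c-commands the anaphor but is outside its binding domain → cannot satisfy Principle A.
*Anton₂* c-commands the anaphor but is outside its binding domain → cannot satisfy Principle A.
*Ahmad₃* does not c-command the anaphor → cannot bind it.
*[Ahmad₃'s student]₄* c-commands the anaphor within its binding domain → licit binder.

{4}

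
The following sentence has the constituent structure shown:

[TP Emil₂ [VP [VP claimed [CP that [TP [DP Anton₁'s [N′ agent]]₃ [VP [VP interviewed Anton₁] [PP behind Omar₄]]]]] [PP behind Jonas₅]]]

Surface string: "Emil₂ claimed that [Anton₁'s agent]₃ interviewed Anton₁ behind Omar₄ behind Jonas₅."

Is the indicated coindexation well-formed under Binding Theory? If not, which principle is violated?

grammatical

The two coindexed NPs are *Anton₁* and *Anton₁*.
*Anton₁* is an R-expression; no coindexed NP c-commands it, so Principle C holds.
*Anton₁* is an R-expression; *Anton₁* does not c-command it, and no other NP shares its index, so Principle C is satisfied.
All principles are respected.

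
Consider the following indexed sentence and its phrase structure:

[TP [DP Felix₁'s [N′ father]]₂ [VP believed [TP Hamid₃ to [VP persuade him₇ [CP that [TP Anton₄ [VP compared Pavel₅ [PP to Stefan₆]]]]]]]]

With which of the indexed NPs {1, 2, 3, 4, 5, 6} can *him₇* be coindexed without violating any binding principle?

{1, 2}

*him* is a pronoun, so Principle B applies: it must be free in its binding domain.
Binding domain of *him₇*: the embedded TP, whose subject is Hamid₃.
*Felix₁* and the pronoun do not c-command one another → neither Principle B nor Principle C is at stake; coindexation permitted.
*[Felix₁'s father]₂* c-commands the pronoun but from outside its binding domain, and is not c-commanded by it → coindexation permitted.
*Hamid₃* c-commands the pronoun within its binding domain → coindexation would violate Principle B.
*Anton₄*: the pronoun c-commands this R-expression → coindexation would violate Principle C on *Anton₄*.
*Pavel₅*: the pronoun c-commands this R-expression → coindexation would violate Principle C on *Pavel₅*.
*Stefan₆*: the pronoun c-commands this R-expression → coindexation would violate Principle C on *Stefan₆*.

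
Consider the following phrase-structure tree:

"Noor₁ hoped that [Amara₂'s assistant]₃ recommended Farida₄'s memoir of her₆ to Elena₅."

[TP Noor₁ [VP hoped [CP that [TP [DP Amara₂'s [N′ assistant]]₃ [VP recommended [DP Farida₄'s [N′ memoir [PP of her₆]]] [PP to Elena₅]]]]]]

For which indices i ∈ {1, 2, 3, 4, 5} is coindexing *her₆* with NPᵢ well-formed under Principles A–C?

{1, 2, 3, 5}

*her* is a pronoun, so Principle B applies: it must be free in its binding domain.
Binding domain of *her₆*: the possessed DP, whose subject is Farida₄.
*Noor₁* c-commands the pronoun but from outside its binding domain, and is not c-commanded by it → coindexation permitted.
*Amara₂* and the pronoun do not c-command one another → neither Principle B nor Principle C is at stake; coindexation permitted.
*[Amara₂'s assistant]₃* c-commands the pronoun but from outside its binding domain, and is not c-commanded by it → coindexation permitted.
*Farida₄* c-commands the pronoun within its binding domain → coindexation would violate Principle B.
*Elena₅* and the pronoun do not c-command one another → neither Principle B nor Principle C is at stake; coindexation permitted.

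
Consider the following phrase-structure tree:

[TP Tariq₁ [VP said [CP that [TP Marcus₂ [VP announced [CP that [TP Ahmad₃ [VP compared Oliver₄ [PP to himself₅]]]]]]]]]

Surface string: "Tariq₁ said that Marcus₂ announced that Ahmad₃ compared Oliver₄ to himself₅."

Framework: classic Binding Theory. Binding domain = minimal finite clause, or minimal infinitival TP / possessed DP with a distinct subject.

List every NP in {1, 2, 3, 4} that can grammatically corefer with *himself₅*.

{3, 4}

*himself* is an anaphor, so Principle A applies: it must be bound in its binding domain.
Binding domain of *himself₅*: the embedded TP, whose subject is Ahmad₃.
*Tariq₁* c-commands the anaphor but is outside its binding domain → cannot satisfy Principle A.
*Marcus₂* c-commands the anaphor but is outside its binding domain → cannot satisfy Principle A.
*Ahmad₃* c-commands the anaphor within its binding domain → licit binder.
*Oliver₄* c-commands the anaphor within its binding domain → licit binder.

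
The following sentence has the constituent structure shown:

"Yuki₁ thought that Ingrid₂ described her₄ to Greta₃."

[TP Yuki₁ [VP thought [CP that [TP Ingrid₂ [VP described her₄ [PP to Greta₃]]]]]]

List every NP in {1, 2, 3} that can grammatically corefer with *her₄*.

*her* is a pronoun, so Principle B applies: it must be free in its binding domain.
Binding domain of *her₄*: the embedded TP, whose subject is Ingrid₂.
*Yuki₁* c-commands the pronoun but from outside its binding domain, and is not c-commanded by it → coindexation permitted.
*Ingrid₂* c-commands the pronoun within its binding domain → coindexation would violate Principle B.
*Greta₃*: the pronoun c-commands this R-expression → coindexation would violate Principle C on *Greta₃*.

{1}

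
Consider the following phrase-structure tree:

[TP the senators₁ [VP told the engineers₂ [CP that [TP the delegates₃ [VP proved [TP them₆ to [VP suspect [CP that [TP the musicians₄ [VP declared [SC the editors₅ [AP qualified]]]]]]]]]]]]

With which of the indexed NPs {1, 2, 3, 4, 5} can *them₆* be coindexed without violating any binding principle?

{1, 2}

*them* is a pronoun, so Principle B applies: it must be free in its binding domain.
Binding domain of *them₆*: the embedded TP, whose subject is the delegates₃.
*the senators₁* c-commands the pronoun but from outside its binding domain, and is not c-commanded by it → coindexation permitted.
*the engineers₂* c-commands the pronoun but from outside its binding domain, and is not c-commanded by it → coindexation permitted.
*the delegates₃* c-commands the pronoun within its binding domain → coindexation would violate Principle B.
*the musicians₄*: the pronoun c-commands this R-expression → coindexation would violate Principle C on *the musicians₄*.
*the editors₅*: the pronoun c-commands this R-expression → coindexation would violate Principle C on *the editors₅*.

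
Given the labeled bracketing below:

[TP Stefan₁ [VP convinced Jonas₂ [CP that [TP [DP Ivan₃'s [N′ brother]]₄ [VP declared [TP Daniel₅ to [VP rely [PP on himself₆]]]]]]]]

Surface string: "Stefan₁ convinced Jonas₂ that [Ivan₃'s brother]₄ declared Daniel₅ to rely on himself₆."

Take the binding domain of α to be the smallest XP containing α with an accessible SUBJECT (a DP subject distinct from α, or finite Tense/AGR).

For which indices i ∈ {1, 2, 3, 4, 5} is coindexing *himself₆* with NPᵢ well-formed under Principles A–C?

*himself* is an anaphor, so Principle A applies: it must be bound in its binding domain.
Binding domain of *himself₆*: the embedded TP, whose subject is Daniel₅.
*Stefan₁* c-commands the anaphor but is outside its binding domain → cannot satisfy Principle A.
*Jonas₂* c-commands the anaphor but is outside its binding domain → cannot satisfy Principle A.
*Ivan₃* does not c-command the anaphor → cannot bind it.
*[Ivan₃'s brother]₄* c-commands the anaphor but is outside its binding domain → cannot satisfy Principle A.
*Daniel₅* c-commands the anaphor within its binding domain → licit binder.

{5}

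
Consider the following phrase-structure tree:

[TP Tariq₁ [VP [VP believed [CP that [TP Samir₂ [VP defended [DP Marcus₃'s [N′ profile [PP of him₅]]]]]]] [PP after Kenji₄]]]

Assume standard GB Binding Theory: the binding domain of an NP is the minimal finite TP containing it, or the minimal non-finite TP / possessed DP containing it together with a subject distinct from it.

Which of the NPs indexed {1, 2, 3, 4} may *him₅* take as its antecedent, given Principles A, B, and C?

*him* is a pronoun, so Principle B applies: it must be free in its binding domain.
Binding domain of *him₅*: the possessed DP, whose subject is Marcus₃.
*Tariq₁* c-commands the pronoun but from outside its binding domain, and is not c-commanded by it → coindexation permitted.
*Samir₂* c-commands the pronoun but from outside its binding domain, and is not c-commanded by it → coindexation permitted.
*Marcus₃* c-commands the pronoun within its binding domain → coindexation would violate Principle B.
*Kenji₄* and the pronoun do not c-command one another → neither Principle B nor Principle C is at stake; coindexation permitted.

{1, 2, 4}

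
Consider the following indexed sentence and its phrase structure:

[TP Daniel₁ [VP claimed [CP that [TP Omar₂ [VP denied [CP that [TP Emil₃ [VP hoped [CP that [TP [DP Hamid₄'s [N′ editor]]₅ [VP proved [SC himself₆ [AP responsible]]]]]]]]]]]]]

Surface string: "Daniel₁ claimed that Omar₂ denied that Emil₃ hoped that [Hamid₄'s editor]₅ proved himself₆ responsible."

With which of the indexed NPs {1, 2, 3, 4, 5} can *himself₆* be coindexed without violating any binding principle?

{5}

*himself* is an anaphor, so Principle A applies: it must be bound in its binding domain.
Binding domain of *himself₆*: the embedded TP, whose subject is [Hamid₄'s editor]₅.
*Daniel₁* c-commands the anaphor but is outside its binding domain → cannot satisfy Principle A.
*Omar₂* c-commands the anaphor but is outside its binding domain → cannot satisfy Principle A.
*Emil₃* c-commands the anaphor but is outside its binding domain → cannot satisfy Principle A.
*Hamid₄* does not c-command the anaphor → cannot bind it.
*[Hamid₄'s editor]₅* c-commands the anaphor within its binding domain → licit binder.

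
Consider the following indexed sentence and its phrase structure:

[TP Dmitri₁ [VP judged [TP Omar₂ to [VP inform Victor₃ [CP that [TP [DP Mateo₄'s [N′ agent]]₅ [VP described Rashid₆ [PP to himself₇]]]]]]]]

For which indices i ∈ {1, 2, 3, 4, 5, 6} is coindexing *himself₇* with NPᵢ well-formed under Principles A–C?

{5, 6}

*himself* is an anaphor, so Principle A applies: it must be bound in its binding domain.
Binding domain of *himself₇*: the embedded TP, whose subject is [Mateo₄'s agent]₅.
*Dmitri₁* c-commands the anaphor but is outside its binding domain → cannot satisfy Principle A.
*Omar₂* c-commands the anaphor but is outside its binding domain → cannot satisfy Principle A.
*Victor₃* c-commands the anaphor but is outside its binding domain → cannot satisfy Principle A.
*Mateo₄* does not c-command the anaphor → cannot bind it.
*[Mateo₄'s agent]₅* c-commands the anaphor within its binding domain → licit binder.
*Rashid₆* c-commands the anaphor within its binding domain → licit binder.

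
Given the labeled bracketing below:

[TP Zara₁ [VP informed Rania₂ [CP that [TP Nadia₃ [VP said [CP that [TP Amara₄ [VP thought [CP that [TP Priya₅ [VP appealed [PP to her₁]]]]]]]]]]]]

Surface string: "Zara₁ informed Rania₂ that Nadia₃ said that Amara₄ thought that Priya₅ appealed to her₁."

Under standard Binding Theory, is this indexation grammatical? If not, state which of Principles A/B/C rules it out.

The two coindexed NPs are *Zara₁* and *her₁*.
*her₁* is a pronoun; its binding domain is the embedded TP, whose subject is Priya₅. Within that domain it is c-commanded only by *Priya₅*, which carries a different index — the pronoun is free locally, so Principle B holds.
*Zara₁* is an R-expression; *her₁* does not c-command it, and no other NP shares its index, so Principle C is satisfied.
All principles are respected.

grammatical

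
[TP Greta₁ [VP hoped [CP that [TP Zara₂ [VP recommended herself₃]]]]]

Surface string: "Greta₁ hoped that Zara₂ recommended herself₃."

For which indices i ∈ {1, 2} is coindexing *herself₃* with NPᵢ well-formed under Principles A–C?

{2}

*herself* is an anaphor, so Principle A applies: it must be bound in its binding domain.
Binding domain of *herself₃*: the embedded TP, whose subject is Zara₂.
*Greta₁* c-commands the anaphor but is outside its binding domain → cannot satisfy Principle A.
*Zara₂* c-commands the anaphor within its binding domain → licit binder.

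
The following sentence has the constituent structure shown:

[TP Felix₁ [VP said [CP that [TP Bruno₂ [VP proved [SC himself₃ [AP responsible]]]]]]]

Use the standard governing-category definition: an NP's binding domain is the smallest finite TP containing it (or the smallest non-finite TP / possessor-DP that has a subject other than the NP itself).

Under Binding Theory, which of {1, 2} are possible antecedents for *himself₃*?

{2}

*himself* is an anaphor, so Principle A applies: it must be bound in its binding domain.
Binding domain of *himself₃*: the embedded TP, whose subject is Bruno₂.
*Felix₁* c-commands the anaphor but is outside its binding domain → cannot satisfy Principle A.
*Bruno₂* c-commands the anaphor within its binding domain → licit binder.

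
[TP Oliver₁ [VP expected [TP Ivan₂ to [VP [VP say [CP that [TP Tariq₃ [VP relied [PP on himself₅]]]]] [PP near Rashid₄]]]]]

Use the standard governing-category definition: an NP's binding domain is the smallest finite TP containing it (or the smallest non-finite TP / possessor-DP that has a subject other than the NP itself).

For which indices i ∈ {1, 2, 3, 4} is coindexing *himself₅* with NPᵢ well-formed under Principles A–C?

*himself* is an anaphor, so Principle A applies: it must be bound in its binding domain.
Binding domain of *himself₅*: the embedded TP, whose subject is Tariq₃.
*Oliver₁* c-commands the anaphor but is outside its binding domain → cannot satisfy Principle A.
*Ivan₂* c-commands the anaphor but is outside its binding domain → cannot satisfy Principle A.
*Tariq₃* c-commands the anaphor within its binding domain → licit binder.
*Rashid₄* does not c-command the anaphor → cannot bind it.

{3}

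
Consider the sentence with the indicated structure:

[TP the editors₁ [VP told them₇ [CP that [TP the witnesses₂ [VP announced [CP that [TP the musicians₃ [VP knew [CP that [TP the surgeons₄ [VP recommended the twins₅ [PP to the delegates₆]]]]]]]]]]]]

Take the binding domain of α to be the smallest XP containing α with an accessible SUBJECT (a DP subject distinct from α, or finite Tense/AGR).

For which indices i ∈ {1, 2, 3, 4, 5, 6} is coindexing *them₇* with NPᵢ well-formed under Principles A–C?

*them* is a pronoun, so Principle B applies: it must be free in its binding domain.
Binding domain of *them₇*: the matrix TP, whose subject is the editors₁.
*the editors₁* c-commands the pronoun within its binding domain → coindexation would violate Principle B.
*the witnesses₂*: the pronoun c-commands this R-expression → coindexation would violate Principle C on *the witnesses₂*.
*the musicians₃*: the pronoun c-commands this R-expression → coindexation would violate Principle C on *the musicians₃*.
*the surgeons₄*: the pronoun c-commands this R-expression → coindexation would violate Principle C on *the surgeons₄*.
*the twins₅*: the pronoun c-commands this R-expression → coindexation would violate Principle C on *the twins₅*.
*the delegates₆*: the pronoun c-commands this R-expression → coindexation would violate Principle C on *the delegates₆*.

none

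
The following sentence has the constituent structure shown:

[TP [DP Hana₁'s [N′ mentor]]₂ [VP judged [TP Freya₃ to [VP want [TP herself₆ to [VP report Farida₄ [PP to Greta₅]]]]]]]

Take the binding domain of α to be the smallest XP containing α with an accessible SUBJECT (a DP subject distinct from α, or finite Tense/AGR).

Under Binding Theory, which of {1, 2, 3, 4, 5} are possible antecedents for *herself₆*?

*herself* is an anaphor, so Principle A applies: it must be bound in its binding domain.
Binding domain of *herself₆*: the embedded TP, whose subject is Freya₃.
*Hana₁* does not c-command the anaphor → cannot bind it.
*[Hana₁'s mentor]₂* c-commands the anaphor but is outside its binding domain → cannot satisfy Principle A.
*Freya₃* c-commands the anaphor within its binding domain → licit binder.
*Farida₄* does not c-command the anaphor → cannot bind it.
*Greta₅* does not c-command the anaphor → cannot bind it.

{3}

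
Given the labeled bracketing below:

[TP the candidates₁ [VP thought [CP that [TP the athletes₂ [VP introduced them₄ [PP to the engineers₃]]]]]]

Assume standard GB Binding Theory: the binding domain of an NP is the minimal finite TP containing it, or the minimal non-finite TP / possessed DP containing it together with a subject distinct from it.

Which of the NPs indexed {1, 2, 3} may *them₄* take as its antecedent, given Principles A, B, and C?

*them* is a pronoun, so Principle B applies: it must be free in its binding domain.
Binding domain of *them₄*: the embedded TP, whose subject is the athletes₂.
*the candidates₁* c-commands the pronoun but from outside its binding domain, and is not c-commanded by it → coindexation permitted.
*the athletes₂* c-commands the pronoun within its binding domain → coindexation would violate Principle B.
*the engineers₃*: the pronoun c-commands this R-expression → coindexation would violate Principle C on *the engineers₃*.

{1}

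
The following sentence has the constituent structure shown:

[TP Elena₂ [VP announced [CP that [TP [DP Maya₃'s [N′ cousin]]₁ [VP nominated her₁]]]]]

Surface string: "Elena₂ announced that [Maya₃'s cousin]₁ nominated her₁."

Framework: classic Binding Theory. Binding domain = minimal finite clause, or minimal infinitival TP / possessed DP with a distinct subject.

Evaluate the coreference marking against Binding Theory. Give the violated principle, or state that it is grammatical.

The two coindexed NPs are *[Maya₃'s cousin]₁* and *her₁*.
*her₁* is a pronoun. Its binding domain is the embedded TP, whose subject is [Maya₃'s cousin]₁.
*[Maya₃'s cousin]₁* c-commands it within that domain and carries the same index.
The pronoun is locally bound → Principle B violation.

Principle B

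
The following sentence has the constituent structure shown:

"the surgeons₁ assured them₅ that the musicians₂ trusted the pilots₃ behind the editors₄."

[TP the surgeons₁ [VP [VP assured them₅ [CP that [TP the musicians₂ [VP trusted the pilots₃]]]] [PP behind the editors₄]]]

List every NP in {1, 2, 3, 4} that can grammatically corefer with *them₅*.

*them* is a pronoun, so Principle B applies: it must be free in its binding domain.
Binding domain of *them₅*: the matrix TP, whose subject is the surgeons₁.
*the surgeons₁* c-commands the pronoun within its binding domain → coindexation would violate Principle B.
*the musicians₂*: the pronoun c-commands this R-expression → coindexation would violate Principle C on *the musicians₂*.
*the pilots₃*: the pronoun c-commands this R-expression → coindexation would violate Principle C on *the pilots₃*.
*the editors₄* and the pronoun do not c-command one another → neither Principle B nor Principle C is at stake; coindexation permitted.

{4}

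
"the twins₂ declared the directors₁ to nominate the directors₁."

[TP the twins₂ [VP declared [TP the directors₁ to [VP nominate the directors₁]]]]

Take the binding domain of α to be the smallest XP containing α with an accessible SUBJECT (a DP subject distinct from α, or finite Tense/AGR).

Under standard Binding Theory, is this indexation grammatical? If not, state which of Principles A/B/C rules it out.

The two coindexed NPs are *the directors₁* (the higher occurrence) and *the directors₁* (the lower occurrence).
*the directors₁* (the lower occurrence) is an R-expression. Principle C requires it to be free everywhere.
*the directors₁* (the higher occurrence) c-commands it and carries the same index.
The R-expression is bound → Principle C violation.

Principle C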